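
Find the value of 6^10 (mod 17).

Step 1: Compute 6^10 mod 17 step by step, reducing modulo 17 at each step.
  6^1 mod 17 = 6
  6^2 mod 17 = (6 * 6) mod 17 = 2
  6^3 mod 17 = (2 * 6) mod 17 = 12
  6^4 mod 17 = (12 * 6) mod 17 = 4
  6^5 mod 17 = (4 * 6) mod 17 = 7
  6^6 mod 17 = (7 * 6) mod 17 = 8
  6^7 mod 17 = (8 * 6) mod 17 = 14
  6^8 mod 17 = (14 * 6) mod 17 = 16
  6^9 mod 17 = (16 * 6) mod 17 = 11
  6^10 mod 17 = (11 * 6) mod 17 = 15
Step 2: Result = 15.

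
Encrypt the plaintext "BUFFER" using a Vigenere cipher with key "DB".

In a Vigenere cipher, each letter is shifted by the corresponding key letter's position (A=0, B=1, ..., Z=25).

Step 1: Repeat key to match plaintext length:
  Plaintext: BUFFER
  Key:       DBDBDB
Step 2: Encrypt each letter:
  B(1) + D(3) = (1+3) mod 26 = 4 = E
  U(20) + B(1) = (20+1) mod 26 = 21 = V
  F(5) + D(3) = (5+3) mod 26 = 8 = I
  F(5) + B(1) = (5+1) mod 26 = 6 = G
  E(4) + D(3) = (4+3) mod 26 = 7 = H
  R(17) + B(1) = (17+1) mod 26 = 18 = S
Ciphertext: EVIGHS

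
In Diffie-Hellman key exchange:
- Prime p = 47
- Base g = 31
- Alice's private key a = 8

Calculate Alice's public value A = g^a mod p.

Step 1: A = g^a mod p = 31^8 mod 47.
  31^1 mod 47 = 31
  31^2 mod 47 = (31 * 31) mod 47 = 21
  31^3 mod 47 = (21 * 31) mod 47 = 40
  31^4 mod 47 = (40 * 31) mod 47 = 18
  31^5 mod 47 = (18 * 31) mod 47 = 41
  31^6 mod 47 = (41 * 31) mod 47 = 2
  31^7 mod 47 = (2 * 31) mod 47 = 15
  31^8 mod 47 = (15 * 31) mod 47 = 42
Result: A = 42.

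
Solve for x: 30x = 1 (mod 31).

Step 1: We need x such that 30 * x = 1 (mod 31).
Step 2: Using the extended Euclidean algorithm or trial:
  30 * 30 = 900 = 29 * 31 + 1.
Step 3: Since 900 mod 31 = 1, the inverse is x = 30.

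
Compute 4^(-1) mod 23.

Step 1: We need x such that 4 * x = 1 (mod 23).
Step 2: Using the extended Euclidean algorithm or trial:
  4 * 6 = 24 = 1 * 23 + 1.
Step 3: Since 24 mod 23 = 1, the inverse is x = 6.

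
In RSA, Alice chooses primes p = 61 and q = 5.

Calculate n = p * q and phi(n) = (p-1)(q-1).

Step 1: n = p * q = 61 * 5 = 305.
Step 2: phi(n) = (p-1)(q-1) = 60 * 4 = 240.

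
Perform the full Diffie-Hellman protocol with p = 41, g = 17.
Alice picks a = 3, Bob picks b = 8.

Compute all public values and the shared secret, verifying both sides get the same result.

Step 1: A = g^a mod p = 17^3 mod 41 = 34.
Step 2: B = g^b mod p = 17^8 mod 41 = 16.
Step 3: Alice computes s = B^a mod p = 16^3 mod 41 = 37.
Step 4: Bob computes s = A^b mod p = 34^8 mod 41 = 37.
Both sides agree: shared secret = 37.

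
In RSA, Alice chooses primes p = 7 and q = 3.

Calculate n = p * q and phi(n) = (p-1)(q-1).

Step 1: n = p * q = 7 * 3 = 21.
Step 2: phi(n) = (p-1)(q-1) = 6 * 2 = 12.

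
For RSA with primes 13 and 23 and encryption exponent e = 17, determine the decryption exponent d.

Step 1: n = 13 * 23 = 299.
Step 2: phi(n) = 12 * 22 = 264.
Step 3: Find d such that 17 * d = 1 (mod 264).
Step 4: d = 17^(-1) mod 264 = 233.
Verification: 17 * 233 = 3961 = 15 * 264 + 1.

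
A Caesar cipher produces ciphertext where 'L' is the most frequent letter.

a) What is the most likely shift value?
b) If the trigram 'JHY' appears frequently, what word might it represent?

Step 1: In English, 'E' is the most frequent letter (12.7%).
Step 2: The most frequent ciphertext letter is 'L' (position 11).
Step 3: Shift = (11 - 4) mod 26 = 7.
Step 4: Decrypt 'JHY' by shifting back 7:
  J -> C
  H -> A
  Y -> R
Step 5: 'JHY' decrypts to 'CAR'.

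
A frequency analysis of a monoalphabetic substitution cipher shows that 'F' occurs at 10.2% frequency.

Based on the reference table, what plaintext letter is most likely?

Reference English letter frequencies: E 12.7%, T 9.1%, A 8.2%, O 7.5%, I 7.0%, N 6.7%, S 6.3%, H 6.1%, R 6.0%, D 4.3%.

Step 1: The observed frequency is 10.2%.
Step 2: Compare with English frequencies:
  E: 12.7% (difference: 2.5%)
  T: 9.1% (difference: 1.1%) <-- closest
  A: 8.2% (difference: 2.0%)
  O: 7.5% (difference: 2.7%)
  I: 7.0% (difference: 3.2%)
  N: 6.7% (difference: 3.5%)
  S: 6.3% (difference: 3.9%)
  H: 6.1% (difference: 4.1%)
  R: 6.0% (difference: 4.2%)
  D: 4.3% (difference: 5.9%)
Step 3: 'F' most likely represents 'T' (frequency 9.1%).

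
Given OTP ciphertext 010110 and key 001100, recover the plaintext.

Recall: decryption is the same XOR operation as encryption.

Step 1: XOR ciphertext with key:
  Ciphertext: 010110
  Key:        001100
  XOR:        011010
Step 2: Plaintext = 011010 = 26 in decimal.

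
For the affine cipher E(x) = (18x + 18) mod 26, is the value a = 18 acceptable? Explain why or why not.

Step 1: Compute gcd(18, 26).
Step 2: gcd(18, 26) = 2.
Since gcd = 2 != 1, 18 shares a common factor with 26, so it cannot be used.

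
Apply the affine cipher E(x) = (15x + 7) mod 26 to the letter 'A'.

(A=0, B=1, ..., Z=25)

Step 1: Convert 'A' to number: x = 0.
Step 2: E(0) = (15 * 0 + 7) mod 26 = 7 mod 26 = 7.
Step 3: Convert 7 back to letter: H.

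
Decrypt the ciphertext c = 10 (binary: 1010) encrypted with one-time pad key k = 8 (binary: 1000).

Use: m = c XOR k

Step 1: XOR ciphertext with key:
  Ciphertext: 1010
  Key:        1000
  XOR:        0010
Step 2: Plaintext = 0010 = 2 in decimal.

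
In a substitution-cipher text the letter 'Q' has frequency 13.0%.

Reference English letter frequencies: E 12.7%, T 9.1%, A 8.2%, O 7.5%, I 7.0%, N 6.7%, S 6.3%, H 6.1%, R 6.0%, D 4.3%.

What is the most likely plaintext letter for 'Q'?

Step 1: The observed frequency is 13.0%.
Step 2: Compare with English frequencies:
  E: 12.7% (difference: 0.3%) <-- closest
  T: 9.1% (difference: 3.9%)
  A: 8.2% (difference: 4.8%)
  O: 7.5% (difference: 5.5%)
  I: 7.0% (difference: 6.0%)
  N: 6.7% (difference: 6.3%)
  S: 6.3% (difference: 6.7%)
  H: 6.1% (difference: 6.9%)
  R: 6.0% (difference: 7.0%)
  D: 4.3% (difference: 8.7%)
Step 3: 'Q' most likely represents 'E' (frequency 12.7%).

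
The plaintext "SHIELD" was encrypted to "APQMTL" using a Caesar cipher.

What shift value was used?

Step 1: Compare first letters: S (position 18) -> A (position 0).
Step 2: Shift = (0 - 18) mod 26 = 8.
The shift value is 8.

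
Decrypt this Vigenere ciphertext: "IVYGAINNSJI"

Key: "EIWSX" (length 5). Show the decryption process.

Step 1: Key 'EIWSX' has length 5. Extended key: EIWSXEIWSXE
Step 2: Decrypt each position:
  I(8) - E(4) = 4 = E
  V(21) - I(8) = 13 = N
  Y(24) - W(22) = 2 = C
  G(6) - S(18) = 14 = O
  A(0) - X(23) = 3 = D
  I(8) - E(4) = 4 = E
  N(13) - I(8) = 5 = F
  N(13) - W(22) = 17 = R
  S(18) - S(18) = 0 = A
  J(9) - X(23) = 12 = M
  I(8) - E(4) = 4 = E
Plaintext: ENCODEFRAME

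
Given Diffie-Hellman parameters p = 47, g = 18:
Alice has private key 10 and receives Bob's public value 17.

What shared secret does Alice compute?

Step 1: s = B^a mod p = 17^10 mod 47.
  17^1 mod 47 = 17
  17^2 mod 47 = (17 * 17) mod 47 = 7
  17^3 mod 47 = (7 * 17) mod 47 = 25
  17^4 mod 47 = (25 * 17) mod 47 = 2
  17^5 mod 47 = (2 * 17) mod 47 = 34
  17^6 mod 47 = (34 * 17) mod 47 = 14
  17^7 mod 47 = (14 * 17) mod 47 = 3
  17^8 mod 47 = (3 * 17) mod 47 = 4
  17^9 mod 47 = (4 * 17) mod 47 = 21
  17^10 mod 47 = (21 * 17) mod 47 = 28
Result: shared secret = 28.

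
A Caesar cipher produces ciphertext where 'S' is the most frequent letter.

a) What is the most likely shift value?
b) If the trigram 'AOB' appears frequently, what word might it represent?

Step 1: In English, 'E' is the most frequent letter (12.7%).
Step 2: The most frequent ciphertext letter is 'S' (position 18).
Step 3: Shift = (18 - 4) mod 26 = 14.
Step 4: Decrypt 'AOB' by shifting back 14:
  A -> M
  O -> A
  B -> N
Step 5: 'AOB' decrypts to 'MAN'.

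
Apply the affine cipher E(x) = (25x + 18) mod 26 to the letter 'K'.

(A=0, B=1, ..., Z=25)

Step 1: Convert 'K' to number: x = 10.
Step 2: E(10) = (25 * 10 + 18) mod 26 = 268 mod 26 = 8.
Step 3: Convert 8 back to letter: I.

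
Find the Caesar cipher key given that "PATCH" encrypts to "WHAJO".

Step 1: Compare first letters: P (position 15) -> W (position 22).
Step 2: Shift = (22 - 15) mod 26 = 7.
The shift value is 7.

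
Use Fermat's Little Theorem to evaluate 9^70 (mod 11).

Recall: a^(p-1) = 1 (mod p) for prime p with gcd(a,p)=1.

Step 1: Since 11 is prime, by Fermat's Little Theorem: 9^10 = 1 (mod 11).
Step 2: Reduce exponent: 70 mod 10 = 0.
Step 3: So 9^70 = 9^0 (mod 11).
Step 4: 9^0 mod 11 = 1.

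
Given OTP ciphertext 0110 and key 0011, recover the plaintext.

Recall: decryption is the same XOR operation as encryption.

Step 1: XOR ciphertext with key:
  Ciphertext: 0110
  Key:        0011
  XOR:        0101
Step 2: Plaintext = 0101 = 5 in decimal.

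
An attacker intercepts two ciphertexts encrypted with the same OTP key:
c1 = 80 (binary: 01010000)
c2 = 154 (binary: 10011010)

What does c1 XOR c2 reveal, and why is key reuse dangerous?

Step 1: c1 XOR c2 = (m1 XOR k) XOR (m2 XOR k).
Step 2: By XOR associativity/commutativity: = m1 XOR m2 XOR k XOR k = m1 XOR m2.
Step 3: 01010000 XOR 10011010 = 11001010 = 202.
Step 4: The key cancels out! An attacker learns m1 XOR m2 = 202, revealing the relationship between plaintexts.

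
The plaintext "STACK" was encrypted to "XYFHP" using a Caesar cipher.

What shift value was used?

Step 1: Compare first letters: S (position 18) -> X (position 23).
Step 2: Shift = (23 - 18) mod 26 = 5.
The shift value is 5.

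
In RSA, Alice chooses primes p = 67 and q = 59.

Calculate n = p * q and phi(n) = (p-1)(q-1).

Step 1: n = p * q = 67 * 59 = 3953.
Step 2: phi(n) = (p-1)(q-1) = 66 * 58 = 3828.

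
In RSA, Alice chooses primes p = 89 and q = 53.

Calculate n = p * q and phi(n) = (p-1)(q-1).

Step 1: n = p * q = 89 * 53 = 4717.
Step 2: phi(n) = (p-1)(q-1) = 88 * 52 = 4576.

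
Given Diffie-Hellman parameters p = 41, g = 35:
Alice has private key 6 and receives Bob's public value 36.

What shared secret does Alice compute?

Step 1: s = B^a mod p = 36^6 mod 41.
  36^1 mod 41 = 36
  36^2 mod 41 = (36 * 36) mod 41 = 25
  36^3 mod 41 = (25 * 36) mod 41 = 39
  36^4 mod 41 = (39 * 36) mod 41 = 10
  36^5 mod 41 = (10 * 36) mod 41 = 32
  36^6 mod 41 = (32 * 36) mod 41 = 4
Result: shared secret = 4.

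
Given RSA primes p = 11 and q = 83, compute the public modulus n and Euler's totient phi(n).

Step 1: n = p * q = 11 * 83 = 913.
Step 2: phi(n) = (p-1)(q-1) = 10 * 82 = 820.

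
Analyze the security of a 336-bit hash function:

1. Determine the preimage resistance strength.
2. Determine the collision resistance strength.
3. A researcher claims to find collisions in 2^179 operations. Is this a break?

Step 1: Preimage resistance requires brute-force of 2^336 operations.
Step 2: Collision resistance (birthday bound) = 2^(336/2) = 2^168.
Step 3: The claimed attack costs 2^179 operations.
Step 4: Since 2^179 >= 2^168, the claimed attack is no faster than the generic birthday attack, so this does not break collision resistance.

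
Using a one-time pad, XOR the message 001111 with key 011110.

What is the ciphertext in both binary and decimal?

Step 1: Write out the XOR operation bit by bit:
  Message: 001111
  Key:     011110
  XOR:     010001
Step 2: Convert to decimal: 010001 = 17.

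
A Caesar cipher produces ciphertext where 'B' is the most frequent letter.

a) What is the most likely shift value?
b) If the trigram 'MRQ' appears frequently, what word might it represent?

Step 1: In English, 'E' is the most frequent letter (12.7%).
Step 2: The most frequent ciphertext letter is 'B' (position 1).
Step 3: Shift = (1 - 4) mod 26 = 23.
Step 4: Decrypt 'MRQ' by shifting back 23:
  M -> P
  R -> U
  Q -> T
Step 5: 'MRQ' decrypts to 'PUT'.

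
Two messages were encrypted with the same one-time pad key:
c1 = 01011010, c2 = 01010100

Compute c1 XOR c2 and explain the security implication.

Step 1: c1 XOR c2 = (m1 XOR k) XOR (m2 XOR k).
Step 2: By XOR associativity/commutativity: = m1 XOR m2 XOR k XOR k = m1 XOR m2.
Step 3: 01011010 XOR 01010100 = 00001110 = 14.
Step 4: The key cancels out! An attacker learns m1 XOR m2 = 14, revealing the relationship between plaintexts.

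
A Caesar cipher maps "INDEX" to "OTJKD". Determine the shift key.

Step 1: Compare first letters: I (position 8) -> O (position 14).
Step 2: Shift = (14 - 8) mod 26 = 6.
The shift value is 6.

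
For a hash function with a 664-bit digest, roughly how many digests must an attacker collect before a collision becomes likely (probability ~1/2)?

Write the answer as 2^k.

Step 1: The birthday paradox gives collision probability ~50% after sqrt(2^n) = 2^(n/2) hashes.
Step 2: For 664-bit output: 2^(664/2) = 2^332.
Step 3: Approximately 2^332 hash computations needed.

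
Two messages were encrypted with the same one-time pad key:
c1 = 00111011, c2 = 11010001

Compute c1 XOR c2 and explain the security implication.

Step 1: c1 XOR c2 = (m1 XOR k) XOR (m2 XOR k).
Step 2: By XOR associativity/commutativity: = m1 XOR m2 XOR k XOR k = m1 XOR m2.
Step 3: 00111011 XOR 11010001 = 11101010 = 234.
Step 4: The key cancels out! An attacker learns m1 XOR m2 = 234, revealing the relationship between plaintexts.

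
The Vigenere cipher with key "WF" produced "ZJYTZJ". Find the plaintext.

Step 1: Extend key: WFWFWF
Step 2: Decrypt each letter (c - k) mod 26:
  Z(25) - W(22) = (25-22) mod 26 = 3 = D
  J(9) - F(5) = (9-5) mod 26 = 4 = E
  Y(24) - W(22) = (24-22) mod 26 = 2 = C
  T(19) - F(5) = (19-5) mod 26 = 14 = O
  Z(25) - W(22) = (25-22) mod 26 = 3 = D
  J(9) - F(5) = (9-5) mod 26 = 4 = E
Plaintext: DECODE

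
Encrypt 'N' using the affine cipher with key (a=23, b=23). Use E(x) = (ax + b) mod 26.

Step 1: Convert 'N' to number: x = 13.
Step 2: E(13) = (23 * 13 + 23) mod 26 = 322 mod 26 = 10.
Step 3: Convert 10 back to letter: K.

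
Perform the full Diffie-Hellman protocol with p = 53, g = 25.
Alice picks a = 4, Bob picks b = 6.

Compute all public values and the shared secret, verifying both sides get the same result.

Step 1: A = g^a mod p = 25^4 mod 53 = 15.
Step 2: B = g^b mod p = 25^6 mod 53 = 47.
Step 3: Alice computes s = B^a mod p = 47^4 mod 53 = 24.
Step 4: Bob computes s = A^b mod p = 15^6 mod 53 = 24.
Both sides agree: shared secret = 24.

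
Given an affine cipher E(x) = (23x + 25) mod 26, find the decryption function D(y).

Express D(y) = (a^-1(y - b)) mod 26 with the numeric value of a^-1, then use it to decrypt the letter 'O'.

Step 1: Find a^-1, the modular inverse of 23 mod 26.
Step 2: We need 23 * a^-1 = 1 (mod 26).
Step 3: 23 * 17 = 391 = 15 * 26 + 1, so a^-1 = 17.
Step 4: D(y) = 17(y - 25) mod 26.
Step 5: Apply to 'O' (y = 14): D(14) = 17 * (14 - 25) mod 26 = 17 * -11 mod 26 = 21 -> 'V'.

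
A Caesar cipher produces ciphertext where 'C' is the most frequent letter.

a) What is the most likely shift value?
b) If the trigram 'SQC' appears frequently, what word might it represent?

Step 1: In English, 'E' is the most frequent letter (12.7%).
Step 2: The most frequent ciphertext letter is 'C' (position 2).
Step 3: Shift = (2 - 4) mod 26 = 24.
Step 4: Decrypt 'SQC' by shifting back 24:
  S -> U
  Q -> S
  C -> E
Step 5: 'SQC' decrypts to 'USE'.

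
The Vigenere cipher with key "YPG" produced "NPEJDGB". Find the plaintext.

Step 1: Extend key: YPGYPGY
Step 2: Decrypt each letter (c - k) mod 26:
  N(13) - Y(24) = (13-24) mod 26 = 15 = P
  P(15) - P(15) = (15-15) mod 26 = 0 = A
  E(4) - G(6) = (4-6) mod 26 = 24 = Y
  J(9) - Y(24) = (9-24) mod 26 = 11 = L
  D(3) - P(15) = (3-15) mod 26 = 14 = O
  G(6) - G(6) = (6-6) mod 26 = 0 = A
  B(1) - Y(24) = (1-24) mod 26 = 3 = D
Plaintext: PAYLOAD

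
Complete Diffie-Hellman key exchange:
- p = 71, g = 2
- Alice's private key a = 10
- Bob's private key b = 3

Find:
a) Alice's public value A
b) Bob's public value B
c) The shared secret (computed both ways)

Step 1: A = g^a mod p = 2^10 mod 71 = 30.
Step 2: B = g^b mod p = 2^3 mod 71 = 8.
Step 3: Alice computes s = B^a mod p = 8^10 mod 71 = 20.
Step 4: Bob computes s = A^b mod p = 30^3 mod 71 = 20.
Both sides agree: shared secret = 20.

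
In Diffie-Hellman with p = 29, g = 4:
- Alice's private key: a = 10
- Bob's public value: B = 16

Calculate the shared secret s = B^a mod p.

Step 1: s = B^a mod p = 16^10 mod 29.
  16^1 mod 29 = 16
  16^2 mod 29 = (16 * 16) mod 29 = 24
  16^3 mod 29 = (24 * 16) mod 29 = 7
  16^4 mod 29 = (7 * 16) mod 29 = 25
  16^5 mod 29 = (25 * 16) mod 29 = 23
  16^6 mod 29 = (23 * 16) mod 29 = 20
  16^7 mod 29 = (20 * 16) mod 29 = 1
  16^8 mod 29 = (1 * 16) mod 29 = 16
  16^9 mod 29 = (16 * 16) mod 29 = 24
  16^10 mod 29 = (24 * 16) mod 29 = 7
Result: shared secret = 7.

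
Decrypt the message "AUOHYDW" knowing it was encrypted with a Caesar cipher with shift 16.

Step 1: Reverse the shift by subtracting 16 from each letter position.
  A (position 0) -> position (0-16) mod 26 = 10 -> K
  U (position 20) -> position (20-16) mod 26 = 4 -> E
  O (position 14) -> position (14-16) mod 26 = 24 -> Y
  H (position 7) -> position (7-16) mod 26 = 17 -> R
  Y (position 24) -> position (24-16) mod 26 = 8 -> I
  D (position 3) -> position (3-16) mod 26 = 13 -> N
  W (position 22) -> position (22-16) mod 26 = 6 -> G
Decrypted message: KEYRING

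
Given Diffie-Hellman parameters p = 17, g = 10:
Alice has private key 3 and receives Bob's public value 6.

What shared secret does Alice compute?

Step 1: s = B^a mod p = 6^3 mod 17.
  6^1 mod 17 = 6
  6^2 mod 17 = (6 * 6) mod 17 = 2
  6^3 mod 17 = (2 * 6) mod 17 = 12
Result: shared secret = 12.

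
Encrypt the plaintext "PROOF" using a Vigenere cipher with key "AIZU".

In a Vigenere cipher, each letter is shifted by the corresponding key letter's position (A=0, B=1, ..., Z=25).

Step 1: Repeat key to match plaintext length:
  Plaintext: PROOF
  Key:       AIZUA
Step 2: Encrypt each letter:
  P(15) + A(0) = (15+0) mod 26 = 15 = P
  R(17) + I(8) = (17+8) mod 26 = 25 = Z
  O(14) + Z(25) = (14+25) mod 26 = 13 = N
  O(14) + U(20) = (14+20) mod 26 = 8 = I
  F(5) + A(0) = (5+0) mod 26 = 5 = F
Ciphertext: PZNIF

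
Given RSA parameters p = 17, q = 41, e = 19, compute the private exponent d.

Step 1: n = 17 * 41 = 697.
Step 2: phi(n) = 16 * 40 = 640.
Step 3: Find d such that 19 * d = 1 (mod 640).
Step 4: d = 19^(-1) mod 640 = 539.
Verification: 19 * 539 = 10241 = 16 * 640 + 1.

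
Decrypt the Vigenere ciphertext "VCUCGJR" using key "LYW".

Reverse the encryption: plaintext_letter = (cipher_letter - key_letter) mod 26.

Step 1: Extend key: LYWLYWL
Step 2: Decrypt each letter (c - k) mod 26:
  V(21) - L(11) = (21-11) mod 26 = 10 = K
  C(2) - Y(24) = (2-24) mod 26 = 4 = E
  U(20) - W(22) = (20-22) mod 26 = 24 = Y
  C(2) - L(11) = (2-11) mod 26 = 17 = R
  G(6) - Y(24) = (6-24) mod 26 = 8 = I
  J(9) - W(22) = (9-22) mod 26 = 13 = N
  R(17) - L(11) = (17-11) mod 26 = 6 = G
Plaintext: KEYRING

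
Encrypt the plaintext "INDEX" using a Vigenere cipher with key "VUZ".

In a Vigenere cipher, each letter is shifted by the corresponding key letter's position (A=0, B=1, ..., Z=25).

Step 1: Repeat key to match plaintext length:
  Plaintext: INDEX
  Key:       VUZVU
Step 2: Encrypt each letter:
  I(8) + V(21) = (8+21) mod 26 = 3 = D
  N(13) + U(20) = (13+20) mod 26 = 7 = H
  D(3) + Z(25) = (3+25) mod 26 = 2 = C
  E(4) + V(21) = (4+21) mod 26 = 25 = Z
  X(23) + U(20) = (23+20) mod 26 = 17 = R
Ciphertext: DHCZR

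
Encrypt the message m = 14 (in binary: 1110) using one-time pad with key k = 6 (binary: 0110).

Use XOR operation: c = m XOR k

Step 1: Write out the XOR operation bit by bit:
  Message: 1110
  Key:     0110
  XOR:     1000
Step 2: Convert to decimal: 1000 = 8.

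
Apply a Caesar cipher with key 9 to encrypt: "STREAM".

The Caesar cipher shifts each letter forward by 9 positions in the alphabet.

Step 1: For each letter, shift forward by 9 positions (mod 26).
  S (position 18) -> position (18+9) mod 26 = 1 -> B
  T (position 19) -> position (19+9) mod 26 = 2 -> C
  R (position 17) -> position (17+9) mod 26 = 0 -> A
  E (position 4) -> position (4+9) mod 26 = 13 -> N
  A (position 0) -> position (0+9) mod 26 = 9 -> J
  M (position 12) -> position (12+9) mod 26 = 21 -> V
Result: BCANJV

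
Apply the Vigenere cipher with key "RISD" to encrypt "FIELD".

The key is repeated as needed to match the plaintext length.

Step 1: Repeat key to match plaintext length:
  Plaintext: FIELD
  Key:       RISDR
Step 2: Encrypt each letter:
  F(5) + R(17) = (5+17) mod 26 = 22 = W
  I(8) + I(8) = (8+8) mod 26 = 16 = Q
  E(4) + S(18) = (4+18) mod 26 = 22 = W
  L(11) + D(3) = (11+3) mod 26 = 14 = O
  D(3) + R(17) = (3+17) mod 26 = 20 = U
Ciphertext: WQWOU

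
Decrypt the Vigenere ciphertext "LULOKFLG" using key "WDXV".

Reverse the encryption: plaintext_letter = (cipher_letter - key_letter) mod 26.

Step 1: Extend key: WDXVWDXV
Step 2: Decrypt each letter (c - k) mod 26:
  L(11) - W(22) = (11-22) mod 26 = 15 = P
  U(20) - D(3) = (20-3) mod 26 = 17 = R
  L(11) - X(23) = (11-23) mod 26 = 14 = O
  O(14) - V(21) = (14-21) mod 26 = 19 = T
  K(10) - W(22) = (10-22) mod 26 = 14 = O
  F(5) - D(3) = (5-3) mod 26 = 2 = C
  L(11) - X(23) = (11-23) mod 26 = 14 = O
  G(6) - V(21) = (6-21) mod 26 = 11 = L
Plaintext: PROTOCOL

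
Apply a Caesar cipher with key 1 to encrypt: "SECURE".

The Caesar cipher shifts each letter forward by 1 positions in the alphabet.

Step 1: For each letter, shift forward by 1 positions (mod 26).
  S (position 18) -> position (18+1) mod 26 = 19 -> T
  E (position 4) -> position (4+1) mod 26 = 5 -> F
  C (position 2) -> position (2+1) mod 26 = 3 -> D
  U (position 20) -> position (20+1) mod 26 = 21 -> V
  R (position 17) -> position (17+1) mod 26 = 18 -> S
  E (position 4) -> position (4+1) mod 26 = 5 -> F
Result: TFDVSF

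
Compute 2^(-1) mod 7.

Step 1: We need x such that 2 * x = 1 (mod 7).
Step 2: Using the extended Euclidean algorithm or trial:
  2 * 4 = 8 = 1 * 7 + 1.
Step 3: Since 8 mod 7 = 1, the inverse is x = 4.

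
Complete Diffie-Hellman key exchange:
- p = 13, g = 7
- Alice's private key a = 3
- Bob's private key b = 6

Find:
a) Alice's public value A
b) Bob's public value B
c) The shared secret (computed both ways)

Step 1: A = g^a mod p = 7^3 mod 13 = 5.
Step 2: B = g^b mod p = 7^6 mod 13 = 12.
Step 3: Alice computes s = B^a mod p = 12^3 mod 13 = 12.
Step 4: Bob computes s = A^b mod p = 5^6 mod 13 = 12.
Both sides agree: shared secret = 12.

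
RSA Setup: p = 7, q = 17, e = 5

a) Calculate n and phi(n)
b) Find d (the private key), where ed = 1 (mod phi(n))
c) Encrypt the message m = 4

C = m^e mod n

Step 1: n = 7 * 17 = 119.
Step 2: phi(n) = (7-1)(17-1) = 6 * 16 = 96.
Step 3: Find d = 5^(-1) mod 96 = 77.
  Verify: 5 * 77 = 385 = 1 (mod 96).
Step 4: C = 4^5 mod 119 = 72.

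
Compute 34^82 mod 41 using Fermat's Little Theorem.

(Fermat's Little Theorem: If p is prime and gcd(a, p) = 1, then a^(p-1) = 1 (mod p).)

Step 1: Since 41 is prime, by Fermat's Little Theorem: 34^40 = 1 (mod 41).
Step 2: Reduce exponent: 82 mod 40 = 2.
Step 3: So 34^82 = 34^2 (mod 41).
Step 4: 34^2 mod 41 = 8.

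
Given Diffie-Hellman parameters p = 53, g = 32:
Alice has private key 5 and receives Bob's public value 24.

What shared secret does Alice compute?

Step 1: s = B^a mod p = 24^5 mod 53.
  24^1 mod 53 = 24
  24^2 mod 53 = (24 * 24) mod 53 = 46
  24^3 mod 53 = (46 * 24) mod 53 = 44
  24^4 mod 53 = (44 * 24) mod 53 = 49
  24^5 mod 53 = (49 * 24) mod 53 = 10
Result: shared secret = 10.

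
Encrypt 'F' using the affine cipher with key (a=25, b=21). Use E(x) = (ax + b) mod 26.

Step 1: Convert 'F' to number: x = 5.
Step 2: E(5) = (25 * 5 + 21) mod 26 = 146 mod 26 = 16.
Step 3: Convert 16 back to letter: Q.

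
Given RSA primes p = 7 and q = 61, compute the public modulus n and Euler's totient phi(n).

Step 1: n = p * q = 7 * 61 = 427.
Step 2: phi(n) = (p-1)(q-1) = 6 * 60 = 360.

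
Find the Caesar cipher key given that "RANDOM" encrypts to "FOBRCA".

Step 1: Compare first letters: R (position 17) -> F (position 5).
Step 2: Shift = (5 - 17) mod 26 = 14.
The shift value is 14.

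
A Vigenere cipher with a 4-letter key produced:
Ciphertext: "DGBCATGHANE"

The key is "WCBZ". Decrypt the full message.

Step 1: Key 'WCBZ' has length 4. Extended key: WCBZWCBZWCB
Step 2: Decrypt each position:
  D(3) - W(22) = 7 = H
  G(6) - C(2) = 4 = E
  B(1) - B(1) = 0 = A
  C(2) - Z(25) = 3 = D
  A(0) - W(22) = 4 = E
  T(19) - C(2) = 17 = R
  G(6) - B(1) = 5 = F
  H(7) - Z(25) = 8 = I
  A(0) - W(22) = 4 = E
  N(13) - C(2) = 11 = L
  E(4) - B(1) = 3 = D
Plaintext: HEADERFIELD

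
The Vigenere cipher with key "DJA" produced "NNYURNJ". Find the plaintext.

Step 1: Extend key: DJADJAD
Step 2: Decrypt each letter (c - k) mod 26:
  N(13) - D(3) = (13-3) mod 26 = 10 = K
  N(13) - J(9) = (13-9) mod 26 = 4 = E
  Y(24) - A(0) = (24-0) mod 26 = 24 = Y
  U(20) - D(3) = (20-3) mod 26 = 17 = R
  R(17) - J(9) = (17-9) mod 26 = 8 = I
  N(13) - A(0) = (13-0) mod 26 = 13 = N
  J(9) - D(3) = (9-3) mod 26 = 6 = G
Plaintext: KEYRING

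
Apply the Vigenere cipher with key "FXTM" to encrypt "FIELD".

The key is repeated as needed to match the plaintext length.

Step 1: Repeat key to match plaintext length:
  Plaintext: FIELD
  Key:       FXTMF
Step 2: Encrypt each letter:
  F(5) + F(5) = (5+5) mod 26 = 10 = K
  I(8) + X(23) = (8+23) mod 26 = 5 = F
  E(4) + T(19) = (4+19) mod 26 = 23 = X
  L(11) + M(12) = (11+12) mod 26 = 23 = X
  D(3) + F(5) = (3+5) mod 26 = 8 = I
Ciphertext: KFXXI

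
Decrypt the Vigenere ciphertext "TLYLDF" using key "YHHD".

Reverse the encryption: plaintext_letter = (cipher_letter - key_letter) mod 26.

Step 1: Extend key: YHHDYH
Step 2: Decrypt each letter (c - k) mod 26:
  T(19) - Y(24) = (19-24) mod 26 = 21 = V
  L(11) - H(7) = (11-7) mod 26 = 4 = E
  Y(24) - H(7) = (24-7) mod 26 = 17 = R
  L(11) - D(3) = (11-3) mod 26 = 8 = I
  D(3) - Y(24) = (3-24) mod 26 = 5 = F
  F(5) - H(7) = (5-7) mod 26 = 24 = Y
Plaintext: VERIFY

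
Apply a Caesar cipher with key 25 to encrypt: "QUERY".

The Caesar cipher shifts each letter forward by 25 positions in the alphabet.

Step 1: For each letter, shift forward by 25 positions (mod 26).
  Q (position 16) -> position (16+25) mod 26 = 15 -> P
  U (position 20) -> position (20+25) mod 26 = 19 -> T
  E (position 4) -> position (4+25) mod 26 = 3 -> D
  R (position 17) -> position (17+25) mod 26 = 16 -> Q
  Y (position 24) -> position (24+25) mod 26 = 23 -> X
Result: PTDQX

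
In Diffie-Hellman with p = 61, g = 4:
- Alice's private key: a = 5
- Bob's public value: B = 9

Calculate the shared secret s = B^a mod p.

Step 1: s = B^a mod p = 9^5 mod 61.
  9^1 mod 61 = 9
  9^2 mod 61 = (9 * 9) mod 61 = 20
  9^3 mod 61 = (20 * 9) mod 61 = 58
  9^4 mod 61 = (58 * 9) mod 61 = 34
  9^5 mod 61 = (34 * 9) mod 61 = 1
Result: shared secret = 1.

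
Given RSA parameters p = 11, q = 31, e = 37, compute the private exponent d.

Step 1: n = 11 * 31 = 341.
Step 2: phi(n) = 10 * 30 = 300.
Step 3: Find d such that 37 * d = 1 (mod 300).
Step 4: d = 37^(-1) mod 300 = 73.
Verification: 37 * 73 = 2701 = 9 * 300 + 1.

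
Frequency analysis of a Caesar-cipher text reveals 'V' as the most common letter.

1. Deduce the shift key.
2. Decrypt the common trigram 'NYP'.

Step 1: In English, 'E' is the most frequent letter (12.7%).
Step 2: The most frequent ciphertext letter is 'V' (position 21).
Step 3: Shift = (21 - 4) mod 26 = 17.
Step 4: Decrypt 'NYP' by shifting back 17:
  N -> W
  Y -> H
  P -> Y
Step 5: 'NYP' decrypts to 'WHY'.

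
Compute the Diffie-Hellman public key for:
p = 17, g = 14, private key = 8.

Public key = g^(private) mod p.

Step 1: A = g^a mod p = 14^8 mod 17.
  14^1 mod 17 = 14
  14^2 mod 17 = (14 * 14) mod 17 = 9
  14^3 mod 17 = (9 * 14) mod 17 = 7
  14^4 mod 17 = (7 * 14) mod 17 = 13
  14^5 mod 17 = (13 * 14) mod 17 = 12
  14^6 mod 17 = (12 * 14) mod 17 = 15
  14^7 mod 17 = (15 * 14) mod 17 = 6
  14^8 mod 17 = (6 * 14) mod 17 = 16
Result: A = 16.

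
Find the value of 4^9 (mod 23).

Step 1: Compute 4^9 mod 23 step by step, reducing modulo 23 at each step.
  4^1 mod 23 = 4
  4^2 mod 23 = (4 * 4) mod 23 = 16
  4^3 mod 23 = (16 * 4) mod 23 = 18
  4^4 mod 23 = (18 * 4) mod 23 = 3
  4^5 mod 23 = (3 * 4) mod 23 = 12
  4^6 mod 23 = (12 * 4) mod 23 = 2
  4^7 mod 23 = (2 * 4) mod 23 = 8
  4^8 mod 23 = (8 * 4) mod 23 = 9
  4^9 mod 23 = (9 * 4) mod 23 = 13
Step 2: Result = 13.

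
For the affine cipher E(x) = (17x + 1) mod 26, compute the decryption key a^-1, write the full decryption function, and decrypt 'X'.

Step 1: Find a^-1, the modular inverse of 17 mod 26.
Step 2: We need 17 * a^-1 = 1 (mod 26).
Step 3: 17 * 23 = 391 = 15 * 26 + 1, so a^-1 = 23.
Step 4: D(y) = 23(y - 1) mod 26.
Step 5: Apply to 'X' (y = 23): D(23) = 23 * (23 - 1) mod 26 = 23 * 22 mod 26 = 12 -> 'M'.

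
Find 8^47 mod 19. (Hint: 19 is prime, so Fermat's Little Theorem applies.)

Step 1: Since 19 is prime, by Fermat's Little Theorem: 8^18 = 1 (mod 19).
Step 2: Reduce exponent: 47 mod 18 = 11.
Step 3: So 8^47 = 8^11 (mod 19).
Step 4: 8^11 mod 19 = 12.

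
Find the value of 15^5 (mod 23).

Step 1: Compute 15^5 mod 23 step by step, reducing modulo 23 at each step.
  15^1 mod 23 = 15
  15^2 mod 23 = (15 * 15) mod 23 = 18
  15^3 mod 23 = (18 * 15) mod 23 = 17
  15^4 mod 23 = (17 * 15) mod 23 = 2
  15^5 mod 23 = (2 * 15) mod 23 = 7
Step 2: Result = 7.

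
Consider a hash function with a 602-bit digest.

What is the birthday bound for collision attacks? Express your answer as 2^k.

Step 1: The birthday paradox gives collision probability ~50% after sqrt(2^n) = 2^(n/2) hashes.
Step 2: For 602-bit output: 2^(602/2) = 2^301.
Step 3: Approximately 2^301 hash computations needed.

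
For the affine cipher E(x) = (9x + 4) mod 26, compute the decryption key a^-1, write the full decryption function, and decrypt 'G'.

Step 1: Find a^-1, the modular inverse of 9 mod 26.
Step 2: We need 9 * a^-1 = 1 (mod 26).
Step 3: 9 * 3 = 27 = 1 * 26 + 1, so a^-1 = 3.
Step 4: D(y) = 3(y - 4) mod 26.
Step 5: Apply to 'G' (y = 6): D(6) = 3 * (6 - 4) mod 26 = 3 * 2 mod 26 = 6 -> 'G'.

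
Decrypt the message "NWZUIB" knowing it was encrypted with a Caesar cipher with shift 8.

Step 1: Reverse the shift by subtracting 8 from each letter position.
  N (position 13) -> position (13-8) mod 26 = 5 -> F
  W (position 22) -> position (22-8) mod 26 = 14 -> O
  Z (position 25) -> position (25-8) mod 26 = 17 -> R
  U (position 20) -> position (20-8) mod 26 = 12 -> M
  I (position 8) -> position (8-8) mod 26 = 0 -> A
  B (position 1) -> position (1-8) mod 26 = 19 -> T
Decrypted message: FORMAT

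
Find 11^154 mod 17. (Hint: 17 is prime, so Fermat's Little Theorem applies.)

Step 1: Since 17 is prime, by Fermat's Little Theorem: 11^16 = 1 (mod 17).
Step 2: Reduce exponent: 154 mod 16 = 10.
Step 3: So 11^154 = 11^10 (mod 17).
Step 4: 11^10 mod 17 = 15.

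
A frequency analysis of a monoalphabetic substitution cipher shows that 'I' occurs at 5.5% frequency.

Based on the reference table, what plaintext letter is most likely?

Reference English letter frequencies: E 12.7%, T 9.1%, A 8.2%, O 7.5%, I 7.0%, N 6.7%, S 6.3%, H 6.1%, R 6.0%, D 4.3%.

Step 1: The observed frequency is 5.5%.
Step 2: Compare with English frequencies:
  E: 12.7% (difference: 7.2%)
  T: 9.1% (difference: 3.6%)
  A: 8.2% (difference: 2.7%)
  O: 7.5% (difference: 2.0%)
  I: 7.0% (difference: 1.5%)
  N: 6.7% (difference: 1.2%)
  S: 6.3% (difference: 0.8%)
  H: 6.1% (difference: 0.6%)
  R: 6.0% (difference: 0.5%) <-- closest
  D: 4.3% (difference: 1.2%)
Step 3: 'I' most likely represents 'R' (frequency 6.0%).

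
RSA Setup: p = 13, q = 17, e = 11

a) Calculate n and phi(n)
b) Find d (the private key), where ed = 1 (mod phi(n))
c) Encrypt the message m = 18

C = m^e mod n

Step 1: n = 13 * 17 = 221.
Step 2: phi(n) = (13-1)(17-1) = 12 * 16 = 192.
Step 3: Find d = 11^(-1) mod 192 = 35.
  Verify: 11 * 35 = 385 = 1 (mod 192).
Step 4: C = 18^11 mod 221 = 86.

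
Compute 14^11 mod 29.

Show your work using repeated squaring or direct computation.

Step 1: Compute 14^11 mod 29 step by step, reducing modulo 29 at each step.
  14^1 mod 29 = 14
  14^2 mod 29 = (14 * 14) mod 29 = 22
  14^3 mod 29 = (22 * 14) mod 29 = 18
  14^4 mod 29 = (18 * 14) mod 29 = 20
  14^5 mod 29 = (20 * 14) mod 29 = 19
  14^6 mod 29 = (19 * 14) mod 29 = 5
  14^7 mod 29 = (5 * 14) mod 29 = 12
  14^8 mod 29 = (12 * 14) mod 29 = 23
  14^9 mod 29 = (23 * 14) mod 29 = 3
  14^10 mod 29 = (3 * 14) mod 29 = 13
  14^11 mod 29 = (13 * 14) mod 29 = 8
Step 2: Result = 8.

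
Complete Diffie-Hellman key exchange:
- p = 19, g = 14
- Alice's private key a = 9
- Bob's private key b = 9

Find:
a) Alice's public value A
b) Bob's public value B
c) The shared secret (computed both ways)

Step 1: A = g^a mod p = 14^9 mod 19 = 18.
Step 2: B = g^b mod p = 14^9 mod 19 = 18.
Step 3: Alice computes s = B^a mod p = 18^9 mod 19 = 18.
Step 4: Bob computes s = A^b mod p = 18^9 mod 19 = 18.
Both sides agree: shared secret = 18.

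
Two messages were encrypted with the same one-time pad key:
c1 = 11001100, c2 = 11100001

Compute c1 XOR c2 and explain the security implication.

Step 1: c1 XOR c2 = (m1 XOR k) XOR (m2 XOR k).
Step 2: By XOR associativity/commutativity: = m1 XOR m2 XOR k XOR k = m1 XOR m2.
Step 3: 11001100 XOR 11100001 = 00101101 = 45.
Step 4: The key cancels out! An attacker learns m1 XOR m2 = 45, revealing the relationship between plaintexts.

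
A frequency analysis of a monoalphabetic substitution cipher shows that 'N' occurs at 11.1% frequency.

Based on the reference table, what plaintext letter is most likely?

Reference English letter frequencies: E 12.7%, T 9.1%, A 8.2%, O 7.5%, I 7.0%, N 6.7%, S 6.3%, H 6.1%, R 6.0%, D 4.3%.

Step 1: The observed frequency is 11.1%.
Step 2: Compare with English frequencies:
  E: 12.7% (difference: 1.6%) <-- closest
  T: 9.1% (difference: 2.0%)
  A: 8.2% (difference: 2.9%)
  O: 7.5% (difference: 3.6%)
  I: 7.0% (difference: 4.1%)
  N: 6.7% (difference: 4.4%)
  S: 6.3% (difference: 4.8%)
  H: 6.1% (difference: 5.0%)
  R: 6.0% (difference: 5.1%)
  D: 4.3% (difference: 6.8%)
Step 3: 'N' most likely represents 'E' (frequency 12.7%).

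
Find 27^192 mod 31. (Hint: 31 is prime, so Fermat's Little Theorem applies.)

Step 1: Since 31 is prime, by Fermat's Little Theorem: 27^30 = 1 (mod 31).
Step 2: Reduce exponent: 192 mod 30 = 12.
Step 3: So 27^192 = 27^12 (mod 31).
Step 4: 27^12 mod 31 = 16.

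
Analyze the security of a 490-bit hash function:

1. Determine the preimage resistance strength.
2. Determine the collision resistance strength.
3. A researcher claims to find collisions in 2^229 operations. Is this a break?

Step 1: Preimage resistance requires brute-force of 2^490 operations.
Step 2: Collision resistance (birthday bound) = 2^(490/2) = 2^245.
Step 3: The claimed attack costs 2^229 operations.
Step 4: Since 2^229 < 2^245, the claimed attack beats the generic birthday bound, so collision resistance is broken.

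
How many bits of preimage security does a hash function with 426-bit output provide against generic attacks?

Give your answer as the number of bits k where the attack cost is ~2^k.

Step 1: The hash has a 426-bit output.
Step 2: Preimage resistance means: given a digest h(x), it should be infeasible to find any input that hashes to it.
With a 426-bit output there are 2^426 possible digests, so a generic brute-force preimage search costs about 2^426 evaluations.
Step 3: Security level = 426 bits.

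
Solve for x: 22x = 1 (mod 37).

Step 1: We need x such that 22 * x = 1 (mod 37).
Step 2: Using the extended Euclidean algorithm or trial:
  22 * 32 = 704 = 19 * 37 + 1.
Step 3: Since 704 mod 37 = 1, the inverse is x = 32.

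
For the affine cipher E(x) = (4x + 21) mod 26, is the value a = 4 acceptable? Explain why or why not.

Step 1: Compute gcd(4, 26).
Step 2: gcd(4, 26) = 2.
Since gcd = 2 != 1, 4 shares a common factor with 26, so it cannot be used.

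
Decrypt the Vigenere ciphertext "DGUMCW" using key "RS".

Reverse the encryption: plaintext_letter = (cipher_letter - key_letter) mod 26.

Step 1: Extend key: RSRSRS
Step 2: Decrypt each letter (c - k) mod 26:
  D(3) - R(17) = (3-17) mod 26 = 12 = M
  G(6) - S(18) = (6-18) mod 26 = 14 = O
  U(20) - R(17) = (20-17) mod 26 = 3 = D
  M(12) - S(18) = (12-18) mod 26 = 20 = U
  C(2) - R(17) = (2-17) mod 26 = 11 = L
  W(22) - S(18) = (22-18) mod 26 = 4 = E
Plaintext: MODULE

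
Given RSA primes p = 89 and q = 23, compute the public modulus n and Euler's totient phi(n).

Step 1: n = p * q = 89 * 23 = 2047.
Step 2: phi(n) = (p-1)(q-1) = 88 * 22 = 1936.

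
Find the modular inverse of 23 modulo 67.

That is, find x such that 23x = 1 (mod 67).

Step 1: We need x such that 23 * x = 1 (mod 67).
Step 2: Using the extended Euclidean algorithm or trial:
  23 * 35 = 805 = 12 * 67 + 1.
Step 3: Since 805 mod 67 = 1, the inverse is x = 35.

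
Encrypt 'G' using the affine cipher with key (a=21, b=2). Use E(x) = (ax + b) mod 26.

Step 1: Convert 'G' to number: x = 6.
Step 2: E(6) = (21 * 6 + 2) mod 26 = 128 mod 26 = 24.
Step 3: Convert 24 back to letter: Y.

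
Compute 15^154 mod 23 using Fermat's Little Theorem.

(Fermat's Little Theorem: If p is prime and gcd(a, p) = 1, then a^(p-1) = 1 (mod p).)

Step 1: Since 23 is prime, by Fermat's Little Theorem: 15^22 = 1 (mod 23).
Step 2: Reduce exponent: 154 mod 22 = 0.
Step 3: So 15^154 = 15^0 (mod 23).
Step 4: 15^0 mod 23 = 1.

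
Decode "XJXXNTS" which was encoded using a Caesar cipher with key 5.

Step 1: Reverse the shift by subtracting 5 from each letter position.
  X (position 23) -> position (23-5) mod 26 = 18 -> S
  J (position 9) -> position (9-5) mod 26 = 4 -> E
  X (position 23) -> position (23-5) mod 26 = 18 -> S
  X (position 23) -> position (23-5) mod 26 = 18 -> S
  N (position 13) -> position (13-5) mod 26 = 8 -> I
  T (position 19) -> position (19-5) mod 26 = 14 -> O
  S (position 18) -> position (18-5) mod 26 = 13 -> N
Decrypted message: SESSION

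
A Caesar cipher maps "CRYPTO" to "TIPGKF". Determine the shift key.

Step 1: Compare first letters: C (position 2) -> T (position 19).
Step 2: Shift = (19 - 2) mod 26 = 17.
The shift value is 17.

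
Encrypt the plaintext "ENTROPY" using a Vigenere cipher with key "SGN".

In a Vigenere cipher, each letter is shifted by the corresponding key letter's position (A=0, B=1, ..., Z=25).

Step 1: Repeat key to match plaintext length:
  Plaintext: ENTROPY
  Key:       SGNSGNS
Step 2: Encrypt each letter:
  E(4) + S(18) = (4+18) mod 26 = 22 = W
  N(13) + G(6) = (13+6) mod 26 = 19 = T
  T(19) + N(13) = (19+13) mod 26 = 6 = G
  R(17) + S(18) = (17+18) mod 26 = 9 = J
  O(14) + G(6) = (14+6) mod 26 = 20 = U
  P(15) + N(13) = (15+13) mod 26 = 2 = C
  Y(24) + S(18) = (24+18) mod 26 = 16 = Q
Ciphertext: WTGJUCQ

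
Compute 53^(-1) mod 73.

Step 1: We need x such that 53 * x = 1 (mod 73).
Step 2: Using the extended Euclidean algorithm or trial:
  53 * 62 = 3286 = 45 * 73 + 1.
Step 3: Since 3286 mod 73 = 1, the inverse is x = 62.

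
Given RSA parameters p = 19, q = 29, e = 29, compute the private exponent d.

Step 1: n = 19 * 29 = 551.
Step 2: phi(n) = 18 * 28 = 504.
Step 3: Find d such that 29 * d = 1 (mod 504).
Step 4: d = 29^(-1) mod 504 = 365.
Verification: 29 * 365 = 10585 = 21 * 504 + 1.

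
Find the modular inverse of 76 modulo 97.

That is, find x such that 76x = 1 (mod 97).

Step 1: We need x such that 76 * x = 1 (mod 97).
Step 2: Using the extended Euclidean algorithm or trial:
  76 * 60 = 4560 = 47 * 97 + 1.
Step 3: Since 4560 mod 97 = 1, the inverse is x = 60.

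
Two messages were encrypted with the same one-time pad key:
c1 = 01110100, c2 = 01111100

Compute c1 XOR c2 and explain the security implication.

Step 1: c1 XOR c2 = (m1 XOR k) XOR (m2 XOR k).
Step 2: By XOR associativity/commutativity: = m1 XOR m2 XOR k XOR k = m1 XOR m2.
Step 3: 01110100 XOR 01111100 = 00001000 = 8.
Step 4: The key cancels out! An attacker learns m1 XOR m2 = 8, revealing the relationship between plaintexts.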